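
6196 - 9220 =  - 3024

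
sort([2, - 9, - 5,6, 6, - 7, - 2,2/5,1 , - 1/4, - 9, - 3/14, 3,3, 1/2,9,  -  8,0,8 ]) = [ - 9, - 9, - 8, - 7, - 5,-2, - 1/4, - 3/14,0 , 2/5,1/2,1,2, 3,3,6,6,8,9]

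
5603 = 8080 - 2477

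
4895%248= 183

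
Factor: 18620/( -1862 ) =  - 10 = - 2^1* 5^1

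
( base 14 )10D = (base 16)d1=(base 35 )5y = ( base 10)209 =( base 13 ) 131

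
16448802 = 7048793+9400009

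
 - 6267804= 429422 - 6697226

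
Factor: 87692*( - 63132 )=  - 5536171344=- 2^4*3^1*11^1*1993^1*5261^1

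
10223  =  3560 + 6663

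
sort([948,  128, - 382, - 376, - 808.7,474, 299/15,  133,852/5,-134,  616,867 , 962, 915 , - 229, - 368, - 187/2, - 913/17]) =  [ - 808.7 , - 382, - 376, - 368, - 229,- 134, - 187/2, - 913/17,299/15,128,133, 852/5,474 , 616 , 867, 915, 948, 962]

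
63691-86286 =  - 22595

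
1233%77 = 1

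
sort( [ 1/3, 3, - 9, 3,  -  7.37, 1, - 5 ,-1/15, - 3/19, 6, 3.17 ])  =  [ - 9, - 7.37, - 5, - 3/19, - 1/15, 1/3,  1, 3,3, 3.17,  6 ]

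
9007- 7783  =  1224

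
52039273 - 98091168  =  -46051895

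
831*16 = 13296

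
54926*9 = 494334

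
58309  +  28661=86970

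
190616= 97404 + 93212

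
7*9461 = 66227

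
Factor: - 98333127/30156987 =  -3^1 * 7^( - 1) * 107^( - 1 )*13421^(-1)* 10925903^1 = - 32777709/10052329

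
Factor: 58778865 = 3^4*5^1*145133^1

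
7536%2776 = 1984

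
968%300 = 68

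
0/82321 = 0 = 0.00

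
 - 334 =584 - 918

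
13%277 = 13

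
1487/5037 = 1487/5037 = 0.30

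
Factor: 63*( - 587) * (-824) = 30472344 = 2^3* 3^2*7^1*103^1*587^1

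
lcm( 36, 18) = 36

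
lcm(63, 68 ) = 4284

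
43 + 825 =868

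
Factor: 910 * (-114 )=-103740 = -  2^2*3^1 * 5^1*7^1 * 13^1*19^1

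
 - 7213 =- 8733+1520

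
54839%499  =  448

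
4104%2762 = 1342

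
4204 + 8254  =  12458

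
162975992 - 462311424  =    -  299335432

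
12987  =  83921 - 70934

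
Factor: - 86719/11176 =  - 2^( - 3 )* 11^( - 1)*127^( - 1)*86719^1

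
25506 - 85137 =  - 59631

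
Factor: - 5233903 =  - 23^1 * 227561^1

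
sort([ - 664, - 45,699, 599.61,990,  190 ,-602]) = [-664, - 602 ,-45,  190,  599.61,699 , 990 ]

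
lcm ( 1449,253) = 15939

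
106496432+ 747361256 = 853857688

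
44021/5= 44021/5  =  8804.20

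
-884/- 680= 13/10 = 1.30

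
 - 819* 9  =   - 7371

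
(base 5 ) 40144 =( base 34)26X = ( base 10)2549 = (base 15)b4e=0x9F5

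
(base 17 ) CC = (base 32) 6o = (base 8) 330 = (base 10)216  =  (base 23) 99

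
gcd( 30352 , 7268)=4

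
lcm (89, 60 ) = 5340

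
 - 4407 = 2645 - 7052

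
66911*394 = 26362934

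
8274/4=4137/2 = 2068.50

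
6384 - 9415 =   -  3031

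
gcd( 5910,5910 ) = 5910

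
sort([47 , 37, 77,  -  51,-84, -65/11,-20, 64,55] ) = [ - 84,  -  51, - 20,-65/11,37,47, 55, 64,77]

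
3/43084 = 3/43084 = 0.00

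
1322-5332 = -4010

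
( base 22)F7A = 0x1D00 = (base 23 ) E0I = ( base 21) ghb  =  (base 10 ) 7424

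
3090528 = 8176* 378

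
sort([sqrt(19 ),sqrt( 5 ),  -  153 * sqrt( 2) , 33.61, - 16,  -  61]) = [-153*sqrt(2 ), - 61 , - 16,sqrt(5 ),sqrt(19 ) , 33.61]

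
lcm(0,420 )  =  0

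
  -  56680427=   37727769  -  94408196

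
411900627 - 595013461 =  - 183112834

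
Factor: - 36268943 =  - 223^1*162641^1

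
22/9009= 2/819=   0.00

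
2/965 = 2/965 = 0.00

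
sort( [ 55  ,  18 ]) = [ 18,55]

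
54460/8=13615/2=6807.50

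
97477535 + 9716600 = 107194135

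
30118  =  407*74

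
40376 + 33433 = 73809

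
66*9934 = 655644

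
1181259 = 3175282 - 1994023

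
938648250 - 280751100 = 657897150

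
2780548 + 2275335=5055883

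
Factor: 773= 773^1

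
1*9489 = 9489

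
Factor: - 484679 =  - 13^1*23^1*1621^1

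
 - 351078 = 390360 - 741438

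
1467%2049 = 1467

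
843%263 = 54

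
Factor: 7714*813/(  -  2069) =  - 6271482/2069 = - 2^1*3^1*7^1*19^1*29^1*271^1*2069^(-1)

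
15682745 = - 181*( - 86645 )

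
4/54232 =1/13558=0.00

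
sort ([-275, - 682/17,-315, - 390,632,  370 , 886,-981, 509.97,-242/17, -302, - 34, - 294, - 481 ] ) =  [ - 981,-481,  -  390, - 315, - 302, - 294, - 275,-682/17,  -  34,-242/17, 370,509.97 , 632,  886]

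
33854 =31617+2237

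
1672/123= 13+73/123 = 13.59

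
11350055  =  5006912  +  6343143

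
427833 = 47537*9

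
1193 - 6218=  - 5025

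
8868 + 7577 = 16445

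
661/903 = 661/903 = 0.73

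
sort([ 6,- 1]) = [ - 1 , 6 ]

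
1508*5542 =8357336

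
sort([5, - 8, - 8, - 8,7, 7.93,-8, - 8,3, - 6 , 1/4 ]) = [-8,-8, - 8,-8, - 8, - 6, 1/4,3,5, 7,7.93 ] 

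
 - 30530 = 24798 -55328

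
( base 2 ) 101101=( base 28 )1H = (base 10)45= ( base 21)23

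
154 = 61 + 93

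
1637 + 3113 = 4750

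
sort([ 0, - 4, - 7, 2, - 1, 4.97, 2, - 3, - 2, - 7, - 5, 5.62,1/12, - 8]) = [-8 ,-7,-7,  -  5, - 4, - 3, - 2, - 1,0, 1/12 , 2,2,4.97,5.62] 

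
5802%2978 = 2824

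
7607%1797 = 419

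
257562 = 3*85854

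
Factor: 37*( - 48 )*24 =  - 2^7*3^2*37^1 = - 42624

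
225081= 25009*9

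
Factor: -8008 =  - 2^3 * 7^1*11^1 *13^1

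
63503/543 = 63503/543 = 116.95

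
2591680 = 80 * 32396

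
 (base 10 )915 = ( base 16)393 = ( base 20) 25F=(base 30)10F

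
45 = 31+14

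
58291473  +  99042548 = 157334021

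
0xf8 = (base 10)248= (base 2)11111000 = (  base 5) 1443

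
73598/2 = 36799= 36799.00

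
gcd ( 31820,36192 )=4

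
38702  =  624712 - 586010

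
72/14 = 36/7 = 5.14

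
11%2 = 1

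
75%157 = 75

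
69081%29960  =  9161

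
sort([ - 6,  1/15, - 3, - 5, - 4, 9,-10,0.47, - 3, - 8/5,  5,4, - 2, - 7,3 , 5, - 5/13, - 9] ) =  [ - 10, - 9, - 7, - 6, - 5, - 4, - 3, - 3,  -  2 ,-8/5, - 5/13, 1/15,0.47, 3, 4, 5, 5,9]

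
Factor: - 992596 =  - 2^2*11^1*17^1*1327^1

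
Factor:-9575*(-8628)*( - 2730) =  - 2^3*3^2*5^3*7^1*13^1 * 383^1*719^1  =  - 225533763000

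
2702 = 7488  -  4786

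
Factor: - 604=  -  2^2*151^1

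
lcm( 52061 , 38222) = 3019538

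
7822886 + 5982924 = 13805810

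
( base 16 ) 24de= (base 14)3622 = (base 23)hj8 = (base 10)9438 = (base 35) 7ON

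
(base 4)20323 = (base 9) 704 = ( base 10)571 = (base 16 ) 23B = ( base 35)gb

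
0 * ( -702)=0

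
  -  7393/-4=1848 + 1/4 =1848.25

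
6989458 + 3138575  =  10128033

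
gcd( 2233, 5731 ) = 11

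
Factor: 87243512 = 2^3*53^1 *205763^1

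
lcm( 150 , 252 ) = 6300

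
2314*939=2172846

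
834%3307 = 834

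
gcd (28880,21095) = 5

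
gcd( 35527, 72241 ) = 1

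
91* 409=37219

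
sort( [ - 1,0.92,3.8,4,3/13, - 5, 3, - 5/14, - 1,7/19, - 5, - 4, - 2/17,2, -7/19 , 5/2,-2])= [  -  5, - 5 , - 4, - 2, - 1, - 1, -7/19, - 5/14, - 2/17,3/13, 7/19,0.92, 2, 5/2,3,3.8,4]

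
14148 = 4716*3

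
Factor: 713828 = 2^2 * 23^1* 7759^1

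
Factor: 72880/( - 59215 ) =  - 16/13 = - 2^4*13^( - 1 )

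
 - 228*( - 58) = 13224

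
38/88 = 19/44 =0.43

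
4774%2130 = 514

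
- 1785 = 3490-5275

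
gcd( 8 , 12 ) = 4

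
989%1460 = 989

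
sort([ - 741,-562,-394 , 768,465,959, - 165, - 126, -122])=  [ - 741,-562,  -  394, - 165 ,  -  126 ,  -  122,465,768,959]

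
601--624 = 1225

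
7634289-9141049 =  - 1506760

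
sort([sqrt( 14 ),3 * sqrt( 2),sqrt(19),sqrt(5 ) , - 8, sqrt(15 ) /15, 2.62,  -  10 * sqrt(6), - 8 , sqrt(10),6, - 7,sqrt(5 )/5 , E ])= [ - 10*sqrt( 6), - 8 , - 8, - 7,  sqrt( 15 )/15, sqrt(5 )/5 , sqrt ( 5) , 2.62 , E, sqrt( 10), sqrt( 14 ),  3*sqrt(2), sqrt( 19 ) , 6] 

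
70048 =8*8756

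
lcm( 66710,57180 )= 400260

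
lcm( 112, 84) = 336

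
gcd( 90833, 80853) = 1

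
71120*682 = 48503840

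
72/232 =9/29  =  0.31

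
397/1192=397/1192 = 0.33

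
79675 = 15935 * 5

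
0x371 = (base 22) 1i1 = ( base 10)881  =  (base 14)46D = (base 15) 3DB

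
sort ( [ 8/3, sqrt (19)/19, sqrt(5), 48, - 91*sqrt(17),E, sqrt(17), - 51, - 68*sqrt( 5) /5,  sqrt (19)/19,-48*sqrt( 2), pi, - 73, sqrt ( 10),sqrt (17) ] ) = [- 91 * sqrt (17) ,  -  73, - 48 * sqrt( 2), - 51, - 68*sqrt (5)/5,sqrt (19)/19,sqrt( 19 ) /19, sqrt(5), 8/3, E, pi, sqrt(10 ) , sqrt( 17),sqrt(17 ), 48]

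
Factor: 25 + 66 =7^1*13^1 = 91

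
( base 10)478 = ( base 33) EG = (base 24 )JM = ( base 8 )736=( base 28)H2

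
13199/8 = 13199/8 = 1649.88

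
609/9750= 203/3250 = 0.06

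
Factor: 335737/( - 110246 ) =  - 2^( - 1 )*67^1*199^ (  -  1) * 277^( - 1)*5011^1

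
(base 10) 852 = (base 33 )pr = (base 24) 1BC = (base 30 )SC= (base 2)1101010100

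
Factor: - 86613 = -3^1*28871^1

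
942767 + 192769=1135536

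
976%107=13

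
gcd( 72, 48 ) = 24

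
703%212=67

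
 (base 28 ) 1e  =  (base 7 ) 60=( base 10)42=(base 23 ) 1j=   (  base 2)101010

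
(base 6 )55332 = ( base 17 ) 19a4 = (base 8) 17010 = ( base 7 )31262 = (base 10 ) 7688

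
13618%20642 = 13618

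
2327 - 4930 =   -  2603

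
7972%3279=1414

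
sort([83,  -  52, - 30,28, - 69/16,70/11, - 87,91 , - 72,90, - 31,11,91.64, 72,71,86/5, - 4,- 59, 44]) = [ - 87, - 72, - 59,-52, - 31, - 30, - 69/16, - 4,70/11, 11, 86/5, 28,44,71 , 72,83,90,91,91.64]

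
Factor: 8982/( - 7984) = - 9/8 = - 2^ ( - 3 ) *3^2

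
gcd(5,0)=5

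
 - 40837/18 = -40837/18= - 2268.72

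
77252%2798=1706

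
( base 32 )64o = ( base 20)feg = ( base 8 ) 14230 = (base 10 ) 6296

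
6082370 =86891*70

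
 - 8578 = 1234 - 9812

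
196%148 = 48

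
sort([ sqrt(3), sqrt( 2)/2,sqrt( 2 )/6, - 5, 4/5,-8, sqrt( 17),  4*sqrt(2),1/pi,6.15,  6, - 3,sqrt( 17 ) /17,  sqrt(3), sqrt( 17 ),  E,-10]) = [ - 10, - 8, - 5, - 3, sqrt (2 )/6, sqrt( 17) /17, 1/pi, sqrt( 2) /2,  4/5,sqrt (3)  ,  sqrt( 3), E, sqrt(17 ),sqrt ( 17 ), 4*sqrt( 2),6,6.15]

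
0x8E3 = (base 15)a1a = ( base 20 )5df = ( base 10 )2275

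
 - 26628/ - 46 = 13314/23 = 578.87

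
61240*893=54687320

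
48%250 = 48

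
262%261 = 1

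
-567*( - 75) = 42525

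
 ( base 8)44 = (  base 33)13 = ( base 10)36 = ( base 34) 12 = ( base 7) 51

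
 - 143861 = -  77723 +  - 66138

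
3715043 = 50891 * 73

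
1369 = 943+426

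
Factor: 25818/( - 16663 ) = -2^1*3^1*13^1 * 19^(  -  1) * 331^1*877^( - 1 )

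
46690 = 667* 70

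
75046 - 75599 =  - 553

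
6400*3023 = 19347200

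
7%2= 1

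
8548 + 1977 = 10525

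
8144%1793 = 972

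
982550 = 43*22850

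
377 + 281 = 658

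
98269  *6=589614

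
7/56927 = 7/56927  =  0.00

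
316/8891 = 316/8891 = 0.04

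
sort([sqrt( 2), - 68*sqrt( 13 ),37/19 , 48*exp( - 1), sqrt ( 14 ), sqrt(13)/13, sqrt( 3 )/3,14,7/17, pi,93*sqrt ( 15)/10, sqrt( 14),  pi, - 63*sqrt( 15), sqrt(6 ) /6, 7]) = [ - 68*sqrt( 13), - 63*sqrt(15),sqrt ( 13 ) /13, sqrt( 6)/6 , 7/17,sqrt( 3)/3,sqrt( 2),37/19 , pi,pi,sqrt( 14), sqrt( 14),7,14,48 * exp (  -  1),93*sqrt(15 ) /10 ] 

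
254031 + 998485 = 1252516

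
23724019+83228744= 106952763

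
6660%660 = 60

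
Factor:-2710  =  -2^1 * 5^1*271^1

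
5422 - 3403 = 2019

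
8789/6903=1 + 1886/6903 = 1.27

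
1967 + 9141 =11108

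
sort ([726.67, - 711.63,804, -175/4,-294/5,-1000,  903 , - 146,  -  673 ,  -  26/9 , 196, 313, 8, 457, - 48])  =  [  -  1000, - 711.63, - 673, - 146, - 294/5 , - 48, - 175/4 , - 26/9, 8,196, 313,  457,  726.67, 804, 903 ] 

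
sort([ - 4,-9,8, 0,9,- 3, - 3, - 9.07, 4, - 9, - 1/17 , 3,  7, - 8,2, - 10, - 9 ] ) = [ - 10, - 9.07, - 9, - 9, - 9,- 8, - 4, - 3, - 3  ,  -  1/17,0, 2,3,4, 7,8,9]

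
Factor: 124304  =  2^4*17^1*457^1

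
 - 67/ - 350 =67/350 = 0.19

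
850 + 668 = 1518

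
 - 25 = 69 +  - 94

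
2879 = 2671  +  208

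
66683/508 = 66683/508 = 131.27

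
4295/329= 13 +18/329 =13.05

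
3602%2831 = 771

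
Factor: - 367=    - 367^1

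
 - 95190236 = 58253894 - 153444130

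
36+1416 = 1452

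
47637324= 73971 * 644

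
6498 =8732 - 2234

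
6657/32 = 6657/32= 208.03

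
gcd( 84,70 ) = 14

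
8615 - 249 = 8366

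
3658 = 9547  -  5889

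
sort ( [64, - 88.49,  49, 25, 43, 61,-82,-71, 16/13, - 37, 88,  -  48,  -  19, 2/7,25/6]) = [ - 88.49, - 82, - 71, - 48, - 37 ,- 19, 2/7, 16/13,25/6, 25, 43, 49,61, 64, 88]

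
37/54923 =37/54923 = 0.00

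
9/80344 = 9/80344 = 0.00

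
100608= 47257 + 53351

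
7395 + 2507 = 9902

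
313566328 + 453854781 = 767421109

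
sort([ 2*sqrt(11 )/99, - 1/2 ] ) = [ - 1/2,  2*sqrt( 11 ) /99 ] 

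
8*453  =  3624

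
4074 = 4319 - 245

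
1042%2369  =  1042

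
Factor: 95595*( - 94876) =-2^2*3^1 * 5^1*6373^1*23719^1 = - 9069671220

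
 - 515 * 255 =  - 131325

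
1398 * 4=5592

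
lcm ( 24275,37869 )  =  946725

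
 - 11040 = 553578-564618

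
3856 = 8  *482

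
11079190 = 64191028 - 53111838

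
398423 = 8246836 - 7848413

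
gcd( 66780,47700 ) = 9540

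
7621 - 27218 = -19597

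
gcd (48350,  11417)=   1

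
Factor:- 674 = -2^1*337^1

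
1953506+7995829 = 9949335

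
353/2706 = 353/2706= 0.13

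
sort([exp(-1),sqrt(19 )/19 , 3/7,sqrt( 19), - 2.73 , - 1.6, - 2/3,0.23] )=[ - 2.73, - 1.6, - 2/3,sqrt (19)/19,0.23,  exp( - 1),  3/7 , sqrt(19)]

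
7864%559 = 38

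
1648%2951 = 1648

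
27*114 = 3078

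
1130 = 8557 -7427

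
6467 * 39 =252213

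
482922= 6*80487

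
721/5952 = 721/5952 = 0.12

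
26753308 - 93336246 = - 66582938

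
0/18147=0 = 0.00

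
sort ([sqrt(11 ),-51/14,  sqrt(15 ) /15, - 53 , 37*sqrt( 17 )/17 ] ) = [ - 53 ,  -  51/14 , sqrt(15 )/15,sqrt(11 ),37*sqrt( 17 ) /17]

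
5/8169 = 5/8169   =  0.00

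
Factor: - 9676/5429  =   - 2^2*41^1*59^1*61^ ( - 1 )*89^ (  -  1) 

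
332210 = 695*478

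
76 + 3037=3113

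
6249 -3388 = 2861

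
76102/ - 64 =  - 1190 + 29/32 = -  1189.09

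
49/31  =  1 + 18/31 =1.58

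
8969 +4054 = 13023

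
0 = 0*4133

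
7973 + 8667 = 16640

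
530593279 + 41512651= 572105930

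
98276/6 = 49138/3 = 16379.33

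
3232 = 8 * 404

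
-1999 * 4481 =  - 8957519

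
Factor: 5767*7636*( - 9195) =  - 2^2*3^1*5^1*23^1*73^1*79^1*83^1 * 613^1 = - 404918486340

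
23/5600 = 23/5600= 0.00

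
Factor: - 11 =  - 11^1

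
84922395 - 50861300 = 34061095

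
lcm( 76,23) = 1748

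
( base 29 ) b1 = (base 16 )140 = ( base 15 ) 165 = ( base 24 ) d8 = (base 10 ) 320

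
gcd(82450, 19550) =850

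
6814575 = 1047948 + 5766627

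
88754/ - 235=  - 88754/235  =  - 377.68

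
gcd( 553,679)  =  7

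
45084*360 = 16230240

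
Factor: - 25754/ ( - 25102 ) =7^( - 1 )*11^(  -  1)*79^1 = 79/77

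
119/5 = 119/5 = 23.80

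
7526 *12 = 90312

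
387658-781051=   -  393393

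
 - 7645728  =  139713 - 7785441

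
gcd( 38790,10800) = 90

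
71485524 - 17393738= 54091786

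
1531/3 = 510+ 1/3  =  510.33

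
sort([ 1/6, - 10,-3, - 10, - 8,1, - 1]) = [ - 10, - 10, - 8, - 3, - 1,1/6, 1]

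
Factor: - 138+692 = 2^1*277^1 = 554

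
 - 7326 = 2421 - 9747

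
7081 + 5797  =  12878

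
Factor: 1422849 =3^1*17^1*23^1 * 1213^1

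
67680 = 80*846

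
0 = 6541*0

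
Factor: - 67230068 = - 2^2*16807517^1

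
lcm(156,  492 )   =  6396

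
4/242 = 2/121 = 0.02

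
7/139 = 7/139 = 0.05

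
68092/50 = 34046/25 = 1361.84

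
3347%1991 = 1356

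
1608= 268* 6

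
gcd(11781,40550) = 1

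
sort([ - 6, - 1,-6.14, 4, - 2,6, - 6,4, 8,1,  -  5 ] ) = [  -  6.14, - 6,  -  6, - 5, - 2,-1,1,4,  4,6, 8 ] 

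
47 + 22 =69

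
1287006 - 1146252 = 140754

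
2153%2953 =2153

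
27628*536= 14808608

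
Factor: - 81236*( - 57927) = 2^2*3^1 * 23^1*883^1*19309^1 = 4705757772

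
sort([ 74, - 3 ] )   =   [ - 3,74 ]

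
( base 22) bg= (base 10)258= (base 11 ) 215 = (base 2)100000010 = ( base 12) 196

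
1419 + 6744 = 8163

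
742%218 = 88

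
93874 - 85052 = 8822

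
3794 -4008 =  - 214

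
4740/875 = 948/175 = 5.42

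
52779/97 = 544 + 11/97 = 544.11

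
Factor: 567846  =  2^1*3^2 * 31547^1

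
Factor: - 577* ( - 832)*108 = 2^8 * 3^3 * 13^1*577^1 = 51846912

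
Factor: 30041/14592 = 2^(-8 )*3^(-1 )*11^1*19^(-1 )*2731^1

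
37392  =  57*656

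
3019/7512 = 3019/7512=0.40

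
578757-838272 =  - 259515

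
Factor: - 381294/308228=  - 2^(  -  1)*3^3*23^1*251^(-1 )=   - 621/502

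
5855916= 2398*2442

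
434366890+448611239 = 882978129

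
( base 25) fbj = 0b10010111000101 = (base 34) 8CD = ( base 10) 9669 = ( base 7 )40122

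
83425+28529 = 111954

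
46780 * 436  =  20396080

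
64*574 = 36736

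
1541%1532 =9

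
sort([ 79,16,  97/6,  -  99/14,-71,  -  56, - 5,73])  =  [ - 71,-56,-99/14, - 5,16,97/6, 73, 79]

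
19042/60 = 317+11/30 = 317.37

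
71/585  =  71/585= 0.12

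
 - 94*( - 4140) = 389160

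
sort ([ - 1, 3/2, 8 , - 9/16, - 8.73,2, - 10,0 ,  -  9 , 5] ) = [ - 10, - 9, - 8.73, - 1, - 9/16  ,  0, 3/2, 2,5,8 ] 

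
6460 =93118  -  86658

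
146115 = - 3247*( - 45) 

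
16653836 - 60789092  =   - 44135256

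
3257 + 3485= 6742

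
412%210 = 202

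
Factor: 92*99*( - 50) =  - 455400 = -  2^3*3^2*5^2*11^1*23^1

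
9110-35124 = -26014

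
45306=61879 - 16573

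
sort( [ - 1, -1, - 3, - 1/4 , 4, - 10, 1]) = [ - 10, - 3,-1, - 1, - 1/4 , 1,  4]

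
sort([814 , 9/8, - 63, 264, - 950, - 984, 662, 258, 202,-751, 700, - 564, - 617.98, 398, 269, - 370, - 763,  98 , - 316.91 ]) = [ - 984, - 950, -763, - 751 , - 617.98, - 564, - 370 , - 316.91, - 63, 9/8,98, 202, 258, 264,269, 398, 662, 700, 814]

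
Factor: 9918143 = 9918143^1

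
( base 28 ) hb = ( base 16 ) 1E7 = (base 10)487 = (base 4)13213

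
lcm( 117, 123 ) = 4797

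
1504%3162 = 1504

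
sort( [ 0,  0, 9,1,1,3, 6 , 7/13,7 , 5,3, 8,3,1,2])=[0,0,7/13, 1,1,1,2, 3, 3, 3, 5,6,7,8,9]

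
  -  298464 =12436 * (-24)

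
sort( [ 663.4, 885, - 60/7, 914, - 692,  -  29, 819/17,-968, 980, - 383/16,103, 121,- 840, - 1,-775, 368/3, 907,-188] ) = [-968,- 840,-775, -692,- 188,-29,-383/16,-60/7,-1, 819/17,103, 121,368/3,663.4,885, 907, 914 , 980]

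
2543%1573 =970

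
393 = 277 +116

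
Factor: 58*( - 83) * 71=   -  2^1*29^1 * 71^1*83^1 = - 341794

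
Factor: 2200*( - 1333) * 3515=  - 2^3*5^3*11^1*19^1*31^1*37^1*43^1 = - 10308089000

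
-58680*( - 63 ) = 3696840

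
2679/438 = 893/146=6.12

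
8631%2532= 1035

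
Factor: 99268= 2^2*13^1*23^1*83^1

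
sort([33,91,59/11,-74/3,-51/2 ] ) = [-51/2, - 74/3,59/11, 33,91]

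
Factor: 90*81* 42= 306180 = 2^2*3^7 *5^1*7^1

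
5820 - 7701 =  - 1881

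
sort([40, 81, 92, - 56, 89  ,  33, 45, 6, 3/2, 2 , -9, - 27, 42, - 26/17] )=[ - 56, - 27, - 9, - 26/17 , 3/2, 2,6, 33,40, 42,45, 81,  89, 92]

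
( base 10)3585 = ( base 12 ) 20a9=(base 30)3tf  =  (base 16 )E01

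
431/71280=431/71280 = 0.01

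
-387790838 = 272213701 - 660004539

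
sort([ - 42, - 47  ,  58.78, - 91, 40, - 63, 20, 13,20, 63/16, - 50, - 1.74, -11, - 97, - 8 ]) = [ - 97, - 91,-63, - 50, - 47, - 42,-11, - 8, - 1.74, 63/16,13, 20, 20, 40,58.78] 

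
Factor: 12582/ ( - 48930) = -9/35   =  - 3^2*5^( - 1)*7^( - 1) 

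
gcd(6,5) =1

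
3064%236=232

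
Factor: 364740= 2^2 * 3^1 * 5^1*6079^1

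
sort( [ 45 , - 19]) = [-19, 45]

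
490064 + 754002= 1244066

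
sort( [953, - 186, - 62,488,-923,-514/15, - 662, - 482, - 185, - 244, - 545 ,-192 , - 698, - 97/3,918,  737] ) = [ - 923, - 698, - 662, - 545, - 482 , - 244, - 192,  -  186, - 185,- 62, - 514/15, - 97/3, 488,737,918,953 ] 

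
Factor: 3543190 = 2^1*5^1*7^3*1033^1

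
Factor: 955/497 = 5^1*7^(-1)*71^(  -  1)*191^1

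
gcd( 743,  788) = 1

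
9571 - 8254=1317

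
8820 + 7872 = 16692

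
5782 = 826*7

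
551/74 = 551/74  =  7.45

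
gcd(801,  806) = 1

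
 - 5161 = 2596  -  7757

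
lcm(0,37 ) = 0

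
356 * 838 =298328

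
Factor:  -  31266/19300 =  - 2^( - 1)*3^4*5^( -2) =- 81/50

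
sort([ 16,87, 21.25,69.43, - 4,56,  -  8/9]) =[ - 4,-8/9,16,21.25, 56,69.43,87 ]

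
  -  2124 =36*(- 59) 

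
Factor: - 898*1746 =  - 1567908  =  - 2^2*3^2*97^1* 449^1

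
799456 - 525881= 273575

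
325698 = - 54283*(-6 )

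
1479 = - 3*( - 493 )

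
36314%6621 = 3209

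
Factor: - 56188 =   -  2^2*11^1*1277^1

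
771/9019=771/9019 = 0.09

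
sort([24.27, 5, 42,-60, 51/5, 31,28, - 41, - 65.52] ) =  [ - 65.52,  -  60,-41, 5,51/5, 24.27, 28, 31, 42]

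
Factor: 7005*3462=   24251310 = 2^1*3^2 * 5^1*467^1*577^1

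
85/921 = 85/921 = 0.09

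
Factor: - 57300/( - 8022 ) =50/7 = 2^1*5^2*7^(-1 ) 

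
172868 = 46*3758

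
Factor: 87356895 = 3^1*5^1*5823793^1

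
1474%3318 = 1474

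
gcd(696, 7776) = 24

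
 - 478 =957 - 1435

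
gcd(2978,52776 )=2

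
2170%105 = 70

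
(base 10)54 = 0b110110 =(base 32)1m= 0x36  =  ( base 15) 39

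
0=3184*0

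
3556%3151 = 405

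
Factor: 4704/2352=2  =  2^1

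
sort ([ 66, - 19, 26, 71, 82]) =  [ - 19,26,66, 71,82]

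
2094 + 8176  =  10270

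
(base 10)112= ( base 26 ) 48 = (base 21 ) 57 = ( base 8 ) 160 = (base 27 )44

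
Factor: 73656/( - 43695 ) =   -  2^3*3^1 *5^(-1 )*11^1*31^1 * 971^(-1)= -8184/4855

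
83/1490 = 83/1490 = 0.06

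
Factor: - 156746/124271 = -2^1 * 7^( - 1 ) * 41^ (- 1)*181^1 = - 362/287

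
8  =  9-1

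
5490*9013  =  49481370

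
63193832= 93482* 676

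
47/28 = 47/28  =  1.68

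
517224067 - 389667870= 127556197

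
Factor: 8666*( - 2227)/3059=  - 2757026/437 = - 2^1 *17^1 * 19^(-1) * 23^( - 1)*131^1*619^1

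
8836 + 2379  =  11215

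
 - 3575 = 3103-6678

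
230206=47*4898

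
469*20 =9380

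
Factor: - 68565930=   -  2^1*3^1*5^1* 17^1*134443^1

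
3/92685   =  1/30895 = 0.00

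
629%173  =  110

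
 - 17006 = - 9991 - 7015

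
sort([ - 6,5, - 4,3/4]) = [  -  6, - 4,3/4,5]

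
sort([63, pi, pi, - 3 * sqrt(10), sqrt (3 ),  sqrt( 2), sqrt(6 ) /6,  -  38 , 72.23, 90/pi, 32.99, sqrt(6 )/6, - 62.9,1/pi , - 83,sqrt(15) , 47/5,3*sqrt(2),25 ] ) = [ - 83, - 62.9 , - 38, - 3*sqrt( 10),  1/pi,sqrt(6)/6 , sqrt(6)/6,sqrt (2 ),sqrt ( 3 ),  pi, pi,sqrt( 15) , 3*sqrt (2),  47/5,25, 90/pi,32.99,63, 72.23]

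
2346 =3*782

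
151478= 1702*89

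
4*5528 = 22112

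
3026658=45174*67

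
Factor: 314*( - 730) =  - 229220 = -  2^2*5^1 * 73^1*157^1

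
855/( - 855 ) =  - 1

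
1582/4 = 395 + 1/2  =  395.50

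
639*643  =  410877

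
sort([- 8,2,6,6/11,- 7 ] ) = [-8, - 7 , 6/11, 2,6 ]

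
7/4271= 7/4271  =  0.00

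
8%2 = 0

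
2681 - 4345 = - 1664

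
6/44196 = 1/7366 = 0.00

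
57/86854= 57/86854 = 0.00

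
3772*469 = 1769068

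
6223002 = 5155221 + 1067781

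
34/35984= 17/17992 = 0.00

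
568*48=27264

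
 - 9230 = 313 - 9543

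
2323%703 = 214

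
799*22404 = 17900796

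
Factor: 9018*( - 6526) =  - 58851468=   - 2^2*3^3*13^1*167^1*251^1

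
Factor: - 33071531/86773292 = -2^( - 2)*257^1*128683^1*21693323^( - 1) 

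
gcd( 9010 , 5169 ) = 1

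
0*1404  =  0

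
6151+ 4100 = 10251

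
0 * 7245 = 0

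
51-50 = 1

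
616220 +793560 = 1409780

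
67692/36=5641/3  =  1880.33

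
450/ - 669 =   -  1 + 73/223 = - 0.67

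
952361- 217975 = 734386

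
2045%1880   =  165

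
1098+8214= 9312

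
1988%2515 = 1988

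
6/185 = 6/185  =  0.03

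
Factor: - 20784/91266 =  -2^3*7^( - 1)*  41^(-1 )*53^ (  -  1 )*433^1 =- 3464/15211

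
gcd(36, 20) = 4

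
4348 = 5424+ - 1076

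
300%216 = 84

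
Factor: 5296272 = 2^4 * 3^1*110339^1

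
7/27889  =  7/27889 = 0.00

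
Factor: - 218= -2^1*109^1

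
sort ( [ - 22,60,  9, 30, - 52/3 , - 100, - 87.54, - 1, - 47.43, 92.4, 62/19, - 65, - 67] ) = [ - 100, - 87.54, - 67, - 65 , - 47.43, - 22, - 52/3, - 1,62/19,9, 30,  60, 92.4] 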